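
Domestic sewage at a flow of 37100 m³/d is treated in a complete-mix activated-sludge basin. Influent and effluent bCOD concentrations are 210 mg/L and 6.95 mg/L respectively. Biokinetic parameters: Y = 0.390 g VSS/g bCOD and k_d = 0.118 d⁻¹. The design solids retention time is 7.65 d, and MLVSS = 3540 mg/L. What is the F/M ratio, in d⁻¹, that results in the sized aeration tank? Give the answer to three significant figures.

F/M ≈ 0.660 d⁻¹

Steady-state biomass mass balance: V·X·(1 + k_d·θ_c) = Y·Q·(S₀ − S)·θ_c, so V = 0.390 × 37100 × (210 − 6.95) × 7.65 / [3540 × (1 + 0.118 × 7.65)] = 2.25×10^7 / 6736 = 3337 m³.
F/M = Q·S₀ / (V·X) = 37100 × 210 / (3337 × 3540) = 0.6596 g bCOD·(g VSS·d)⁻¹.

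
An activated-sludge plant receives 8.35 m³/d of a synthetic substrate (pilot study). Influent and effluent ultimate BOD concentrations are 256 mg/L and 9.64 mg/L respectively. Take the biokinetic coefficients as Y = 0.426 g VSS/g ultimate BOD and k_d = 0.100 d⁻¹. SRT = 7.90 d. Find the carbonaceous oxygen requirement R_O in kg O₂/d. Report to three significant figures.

R_O ≈ 1.36 kg O₂/d

Y_obs = Y / (1 + k_d θ_c) = 0.426 / (1 + 0.100 × 7.90) = 0.426 / 1.790 = 0.2380.
Substrate removed = Q·(S₀ − S) = 8.35 m³/d × (256 − 9.64) g/m³ = 2.06×10^3 g/d = 2.057 kg/d.
Biomass synthesised: P_X = Y_obs × 2.057 = 0.4896 kg VSS/d.
Carbonaceous O₂ demand = substrate oxidised − cell-mass equivalent = 2.057 − 1.42 × 0.4896 = 1.362 kg O₂/d.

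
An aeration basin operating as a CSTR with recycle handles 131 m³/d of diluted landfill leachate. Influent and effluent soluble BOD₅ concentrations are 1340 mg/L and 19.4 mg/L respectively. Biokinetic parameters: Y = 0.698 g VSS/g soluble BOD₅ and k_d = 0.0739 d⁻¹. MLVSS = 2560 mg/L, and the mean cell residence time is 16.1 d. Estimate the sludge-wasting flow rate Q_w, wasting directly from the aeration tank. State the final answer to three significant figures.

Q_w ≈ 21.5 m³/d

Steady-state biomass mass balance: V·X·(1 + k_d·θ_c) = Y·Q·(S₀ − S)·θ_c, so V = 0.698 × 131 × (1340 − 19.4) × 16.1 / [2560 × (1 + 0.0739 × 16.1)] = 1.94×10^6 / 5606 = 346.8 m³.
For wasting at MLVSS concentration, Q_w = V/θ_c = 346.8/16.1 = 21.54 m³/d.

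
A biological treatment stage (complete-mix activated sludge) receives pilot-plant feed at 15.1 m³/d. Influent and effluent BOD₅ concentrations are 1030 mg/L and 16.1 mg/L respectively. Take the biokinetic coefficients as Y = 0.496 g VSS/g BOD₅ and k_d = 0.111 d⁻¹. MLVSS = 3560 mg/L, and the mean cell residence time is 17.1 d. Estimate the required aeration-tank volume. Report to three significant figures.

V ≈ 12.6 m³

Rearranging the biomass balance for a CMAS with decay, V = Y·Q·ΔS·θ_c / [X·(1+k_d θ_c)] = 0.496 × 15.1 × (1030 − 16.1) × 17.1 / [3560 × (1 + 0.111 × 17.1)] = 1.3×10^5 / 10317 = 12.59 m³.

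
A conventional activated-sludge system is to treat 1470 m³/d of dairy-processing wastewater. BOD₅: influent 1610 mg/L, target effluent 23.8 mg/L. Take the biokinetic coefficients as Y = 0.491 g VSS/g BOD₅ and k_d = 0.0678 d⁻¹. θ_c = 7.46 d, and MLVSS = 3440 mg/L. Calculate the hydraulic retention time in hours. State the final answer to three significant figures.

τ ≈ 26.9 h

From the SRT design equation V = Y Q (S₀−S) θ_c / [X (1 + k_d θ_c)] = 0.491 × 1470 × (1610 − 23.8) × 7.46 / [3440 × (1 + 0.0678 × 7.46)] = 8.54×10^6 / 5180 = 1649 m³.
τ = V/Q = 1649/1470 = 1.122 d, or 26.92 h.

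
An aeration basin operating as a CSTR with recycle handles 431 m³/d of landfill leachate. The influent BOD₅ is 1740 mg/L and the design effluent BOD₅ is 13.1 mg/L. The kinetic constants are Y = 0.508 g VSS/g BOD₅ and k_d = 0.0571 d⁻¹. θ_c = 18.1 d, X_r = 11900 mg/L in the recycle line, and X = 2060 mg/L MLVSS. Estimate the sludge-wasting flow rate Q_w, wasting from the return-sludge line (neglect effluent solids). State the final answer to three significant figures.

Rearranging the biomass balance for a CMAS with decay, V = Y·Q·ΔS·θ_c / [X·(1+k_d θ_c)] = 0.508 × 431 × (1740 − 13.1) × 18.1 / [2060 × (1 + 0.0571 × 18.1)] = 6.84×10^6 / 4189 = 1634 m³.
θ_c = V·X/(Q_w·X_r) when wasting from the recycle, so Q_w = V·X/(θ_c·X_r) = 1634 × 2060 / (18.1 × 11900) = 15.62 m³/d.

Q_w ≈ 15.6 m³/d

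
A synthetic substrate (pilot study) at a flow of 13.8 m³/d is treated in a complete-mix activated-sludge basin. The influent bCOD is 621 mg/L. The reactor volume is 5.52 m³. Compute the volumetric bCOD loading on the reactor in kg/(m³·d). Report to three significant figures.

L_v ≈ 1.55 kg bCOD/(m³·d)

Volumetric loading L_v = Q·S₀ / V = 13.8 × 621 g/m³ / 5.520 m³ = 1553 g/(m³·d) = 1.553 kg bCOD/(m³·d).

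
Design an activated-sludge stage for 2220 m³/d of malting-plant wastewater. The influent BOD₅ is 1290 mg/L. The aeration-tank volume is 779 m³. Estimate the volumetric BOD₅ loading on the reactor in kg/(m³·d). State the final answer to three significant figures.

L_v ≈ 3.68 kg BOD₅/(m³·d)

Applied BOD₅ load per unit volume = Q·S₀/V = (2220 × 1290/1000)/779.0 = 3.676 kg BOD₅·m⁻³·d⁻¹.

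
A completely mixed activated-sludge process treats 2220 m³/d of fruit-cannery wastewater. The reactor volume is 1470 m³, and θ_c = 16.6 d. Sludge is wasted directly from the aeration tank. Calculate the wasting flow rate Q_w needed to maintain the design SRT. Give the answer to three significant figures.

Q_w ≈ 88.6 m³/d

Wasting from the aeration tank: Q_w = V / θ_c = 1470 / 16.6 = 88.55 m³/d.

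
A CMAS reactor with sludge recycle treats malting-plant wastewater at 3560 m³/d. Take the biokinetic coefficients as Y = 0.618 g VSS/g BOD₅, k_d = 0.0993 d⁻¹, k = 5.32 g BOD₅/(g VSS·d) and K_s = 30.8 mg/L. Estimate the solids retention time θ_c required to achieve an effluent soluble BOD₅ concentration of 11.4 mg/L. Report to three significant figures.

θ_c ≈ 1.27 d

Specific growth rate at S = 11.4 mg/L: μ = YkS/(K_s+S) = 0.618·5.32·11.4/(30.8+11.4) = 0.8882 d⁻¹.
Then 1/θ_c = μ − k_d = 0.8882 − 0.0993 = 0.7889 d⁻¹, giving θ_c = 1.268 d.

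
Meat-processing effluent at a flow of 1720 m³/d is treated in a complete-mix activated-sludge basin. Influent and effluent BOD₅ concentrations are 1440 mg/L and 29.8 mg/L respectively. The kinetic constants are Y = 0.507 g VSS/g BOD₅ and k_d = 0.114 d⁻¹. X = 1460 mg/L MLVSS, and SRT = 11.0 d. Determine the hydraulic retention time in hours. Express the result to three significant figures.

τ ≈ 57.4 h

Rearranging the biomass balance for a CMAS with decay, V = Y·Q·ΔS·θ_c / [X·(1+k_d θ_c)] = 0.507 × 1720 × (1440 − 29.8) × 11.0 / [1460 × (1 + 0.114 × 11.0)] = 1.35×10^7 / 3291 = 4111 m³.
Hydraulic retention time τ = V/Q = 4111 / 1720 = 2.390 d = 57.36 h.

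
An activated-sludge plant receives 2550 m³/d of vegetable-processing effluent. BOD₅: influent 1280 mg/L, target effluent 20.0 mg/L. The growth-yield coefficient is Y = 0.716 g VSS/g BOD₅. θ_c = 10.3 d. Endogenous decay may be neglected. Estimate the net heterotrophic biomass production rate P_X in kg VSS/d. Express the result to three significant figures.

P_X ≈ 2300 kg VSS/d

No decay correction is needed, so Y_obs = Y = 0.716.
ΔS = 1280 − 20.0 = 1260 mg/L, so the substrate removal rate is 2550 × 1260/1000 = 3213 kg BOD₅/d.
Net biomass production P_X = Y_obs × Q·(S₀ − S) = 0.7160 × 3213 = 2301 kg VSS/d.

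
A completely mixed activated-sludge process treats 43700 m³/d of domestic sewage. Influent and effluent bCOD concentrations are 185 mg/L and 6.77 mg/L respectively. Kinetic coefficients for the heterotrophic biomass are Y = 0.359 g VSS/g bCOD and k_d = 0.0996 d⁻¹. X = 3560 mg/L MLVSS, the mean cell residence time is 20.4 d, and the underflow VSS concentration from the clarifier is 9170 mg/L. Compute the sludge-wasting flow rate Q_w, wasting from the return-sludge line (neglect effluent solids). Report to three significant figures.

Q_w ≈ 101 m³/d

From the SRT design equation V = Y Q (S₀−S) θ_c / [X (1 + k_d θ_c)] = 0.359 × 43700 × (185 − 6.77) × 20.4 / [3560 × (1 + 0.0996 × 20.4)] = 5.7×10^7 / 10793 = 5285 m³.
Q_w = (V·X)/(θ_c X_r) = 5285 × 3560 / (20.4 × 9170) = 100.6 m³/d.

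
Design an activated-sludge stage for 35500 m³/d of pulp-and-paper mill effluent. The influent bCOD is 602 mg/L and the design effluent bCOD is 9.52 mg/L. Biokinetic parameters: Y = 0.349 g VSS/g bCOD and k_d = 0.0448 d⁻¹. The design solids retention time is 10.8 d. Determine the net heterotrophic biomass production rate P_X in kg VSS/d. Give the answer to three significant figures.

The observed yield is Y_obs = Y/(1 + k_d·θ_c) = 0.349 / (1 + 0.0448 × 10.8) = 0.349 / 1.484 = 0.2352 g VSS per g bCOD removed.
Mass of bCOD removed per day: Q(S₀ − S) = 35500 × 592.5 g/m³ = 21033 kg/d.
So the net sludge growth is P_X = 0.2352 × 21033 = 4947 kg VSS/d.

P_X ≈ 4950 kg VSS/d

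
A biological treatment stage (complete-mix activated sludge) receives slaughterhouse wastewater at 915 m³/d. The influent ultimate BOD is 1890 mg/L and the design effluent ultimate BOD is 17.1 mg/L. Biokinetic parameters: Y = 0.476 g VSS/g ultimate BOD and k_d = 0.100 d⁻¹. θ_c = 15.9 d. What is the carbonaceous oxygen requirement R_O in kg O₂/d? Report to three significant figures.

Correct the yield for decay: Y_obs = Y/(1 + k_d θ_c) = 0.476 / (1 + 0.100 × 15.9) = 0.476 / 2.590 = 0.1838.
Mass of ultimate BOD removed per day: Q(S₀ − S) = 915 × 1873 g/m³ = 1714 kg/d.
Net sludge production P_X = 0.1838 × 1714 = 315.0 kg VSS/d.
Carbonaceous O₂ demand = substrate oxidised − cell-mass equivalent = 1714 − 1.42 × 315.0 = 1266 kg O₂/d.

R_O ≈ 1270 kg O₂/d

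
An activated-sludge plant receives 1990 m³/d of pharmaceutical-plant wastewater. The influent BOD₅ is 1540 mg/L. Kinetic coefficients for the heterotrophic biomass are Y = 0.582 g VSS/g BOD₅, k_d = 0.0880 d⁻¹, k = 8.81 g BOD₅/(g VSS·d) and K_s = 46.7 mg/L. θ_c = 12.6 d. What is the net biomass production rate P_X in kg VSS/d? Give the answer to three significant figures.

P_X ≈ 845 kg VSS/d

For a completely mixed reactor with recycle the Lawrence–McCarty relation gives S = K_s·(1 + k_d·θ_c) / [θ_c·(Y·k − k_d) − 1] = 46.7 × (1 + 0.0880 × 12.6) / [12.6 × (0.582 × 8.81 − 0.0880) − 1] = 98.48 / 62.50 = 1.576 mg/L.
The observed yield is Y_obs = Y/(1 + k_d·θ_c) = 0.582 / (1 + 0.0880 × 12.6) = 0.582 / 2.109 = 0.2760 g VSS per g BOD₅ removed.
Substrate removed = Q·(S₀ − S) = 1990 m³/d × (1540 − 1.58) g/m³ = 3.06×10^6 g/d = 3061 kg/d.
Biomass produced: P_X = Y_obs·Q·ΔS = 0.2760 × 3061 ≈ 844.9 kg VSS/d.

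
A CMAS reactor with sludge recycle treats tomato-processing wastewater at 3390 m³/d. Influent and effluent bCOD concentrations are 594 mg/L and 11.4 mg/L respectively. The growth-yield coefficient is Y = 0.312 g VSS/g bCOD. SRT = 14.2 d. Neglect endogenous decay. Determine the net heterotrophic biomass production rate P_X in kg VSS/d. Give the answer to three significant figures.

P_X ≈ 616 kg VSS/d

Since k_d ≈ 0, Y_obs = Y = 0.312 g VSS/g bCOD.
Substrate removed = Q·(S₀ − S) = 3390 m³/d × (594 − 11.4) g/m³ = 1.98×10^6 g/d = 1975 kg/d.
P_X = Y_obs · Q(S₀ − S) = 0.3120 × 1975 = 616.2 kg VSS/d.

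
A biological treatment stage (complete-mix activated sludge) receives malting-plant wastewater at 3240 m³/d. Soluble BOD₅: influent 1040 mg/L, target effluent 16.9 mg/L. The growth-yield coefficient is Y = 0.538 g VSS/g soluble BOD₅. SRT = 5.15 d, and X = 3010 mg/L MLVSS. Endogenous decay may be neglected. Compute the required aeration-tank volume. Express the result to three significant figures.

Biomass mass balance (decay neglected): V·X = Y·Q·(S₀ − S)·θ_c, so V = 0.538 × 3240 × (1040 − 16.9) × 5.15 / 3010 = 3051 m³.

V ≈ 3050 m³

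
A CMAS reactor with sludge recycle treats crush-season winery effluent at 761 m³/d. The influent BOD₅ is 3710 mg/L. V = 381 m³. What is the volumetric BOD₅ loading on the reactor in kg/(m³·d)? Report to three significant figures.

Applied BOD₅ load per unit volume = Q·S₀/V = (761 × 3710/1000)/381.0 = 7.410 kg BOD₅·m⁻³·d⁻¹.

L_v ≈ 7.41 kg BOD₅/(m³·d)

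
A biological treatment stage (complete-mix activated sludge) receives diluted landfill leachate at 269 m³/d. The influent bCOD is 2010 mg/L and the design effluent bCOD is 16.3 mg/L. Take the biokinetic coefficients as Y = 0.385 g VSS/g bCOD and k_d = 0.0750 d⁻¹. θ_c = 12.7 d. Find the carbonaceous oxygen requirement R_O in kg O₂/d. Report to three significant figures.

Correct the yield for decay: Y_obs = Y/(1 + k_d θ_c) = 0.385 / (1 + 0.0750 × 12.7) = 0.385 / 1.952 = 0.1972.
Substrate removed = Q·(S₀ − S) = 269 m³/d × (2010 − 16.3) g/m³ = 5.36×10^5 g/d = 536.3 kg/d.
Net sludge production P_X = 0.1972 × 536.3 = 105.8 kg VSS/d.
Carbonaceous O₂ demand = substrate oxidised − cell-mass equivalent = 536.3 − 1.42 × 105.8 = 386.1 kg O₂/d.

R_O ≈ 386 kg O₂/d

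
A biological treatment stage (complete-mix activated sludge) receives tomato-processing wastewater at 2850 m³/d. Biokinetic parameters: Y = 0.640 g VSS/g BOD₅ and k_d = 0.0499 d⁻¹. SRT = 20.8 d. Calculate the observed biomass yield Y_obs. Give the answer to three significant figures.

Y_obs ≈ 0.314 g VSS/g BOD₅

The observed yield is Y_obs = Y/(1 + k_d·θ_c) = 0.640 / (1 + 0.0499 × 20.8) = 0.640 / 2.038 = 0.3140 g VSS per g BOD₅ removed.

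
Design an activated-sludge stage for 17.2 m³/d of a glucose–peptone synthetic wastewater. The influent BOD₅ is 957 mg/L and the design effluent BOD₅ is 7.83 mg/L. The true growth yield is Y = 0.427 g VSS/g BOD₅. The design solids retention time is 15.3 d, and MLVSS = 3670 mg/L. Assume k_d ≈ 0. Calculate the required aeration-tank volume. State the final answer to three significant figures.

V ≈ 29.1 m³

Biomass mass balance (decay neglected): V·X = Y·Q·(S₀ − S)·θ_c, so V = 0.427 × 17.2 × (957 − 7.83) × 15.3 / 3670 = 29.06 m³.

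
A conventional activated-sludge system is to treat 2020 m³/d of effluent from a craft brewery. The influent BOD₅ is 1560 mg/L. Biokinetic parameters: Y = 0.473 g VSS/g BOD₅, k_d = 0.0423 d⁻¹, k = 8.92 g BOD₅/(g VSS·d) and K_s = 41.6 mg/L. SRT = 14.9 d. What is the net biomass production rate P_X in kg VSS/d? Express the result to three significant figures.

P_X ≈ 914 kg VSS/d

From the Monod/SRT balance for a CMAS, S = K_s·(1+k_d θ_c)/[θ_c·(Y k − k_d) − 1] = 41.6 × (1 + 0.0423 × 14.9) / [14.9 × (0.473 × 8.92 − 0.0423) − 1] = 67.82 / 61.24 = 1.108 mg/L.
Observed yield with endogenous decay: Y_obs = Y / (1 + k_d·θ_c) = 0.473 / (1 + 0.0423 × 14.9) = 0.473 / 1.630 = 0.2901 g VSS/g BOD₅.
Q·(S₀ − S) = 2020 × (1560 − 1.11) × 10⁻³ = 3149 kg/d removed.
So the net sludge growth is P_X = 0.2901 × 3149 = 913.6 kg VSS/d.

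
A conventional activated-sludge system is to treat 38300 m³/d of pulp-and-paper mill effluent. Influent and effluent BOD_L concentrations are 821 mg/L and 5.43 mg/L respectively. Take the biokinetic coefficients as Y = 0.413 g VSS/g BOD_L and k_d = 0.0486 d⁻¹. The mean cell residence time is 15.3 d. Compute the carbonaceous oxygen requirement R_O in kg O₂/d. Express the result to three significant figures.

R_O ≈ 20700 kg O₂/d

Observed yield with endogenous decay: Y_obs = Y / (1 + k_d·θ_c) = 0.413 / (1 + 0.0486 × 15.3) = 0.413 / 1.744 = 0.2369 g VSS/g BOD_L.
Q·(S₀ − S) = 38300 × (821 − 5.43) × 10⁻³ = 31236 kg/d removed.
P_X = Y_obs·Q·(S₀ − S) = 0.2369 × 31236 = 7399 kg VSS/d.
R_O = Q·(S₀ − S) − 1.42·P_X = 31236 − 1.42 × 7399 = 20730 kg O₂/d.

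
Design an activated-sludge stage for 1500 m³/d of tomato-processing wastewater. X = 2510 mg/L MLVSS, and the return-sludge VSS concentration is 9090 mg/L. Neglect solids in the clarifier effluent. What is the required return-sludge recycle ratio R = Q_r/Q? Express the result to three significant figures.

R ≈ 0.381

Mass balance around the secondary clarifier (neglecting effluent solids): R = X / (X_r − X) = 2510 / (9090 − 2510) = 0.3815.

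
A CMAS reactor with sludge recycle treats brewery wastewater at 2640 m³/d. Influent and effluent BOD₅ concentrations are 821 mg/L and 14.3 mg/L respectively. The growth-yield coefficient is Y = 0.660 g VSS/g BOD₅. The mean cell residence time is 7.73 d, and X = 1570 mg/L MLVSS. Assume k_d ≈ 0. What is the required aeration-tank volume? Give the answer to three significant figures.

V ≈ 6920 m³

Biomass mass balance (decay neglected): V·X = Y·Q·(S₀ − S)·θ_c, so V = 0.660 × 2640 × (821 − 14.3) × 7.73 / 1570 = 6921 m³.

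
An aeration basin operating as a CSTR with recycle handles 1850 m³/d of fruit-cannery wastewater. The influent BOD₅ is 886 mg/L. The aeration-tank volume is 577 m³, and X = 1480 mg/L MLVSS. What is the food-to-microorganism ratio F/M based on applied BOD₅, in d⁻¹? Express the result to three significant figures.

F/M ≈ 1.92 d⁻¹

F/M = applied load / biomass = Q·S₀/(V·X) = 1850 × 886 / (577.0 × 1480) = 1.919 d⁻¹.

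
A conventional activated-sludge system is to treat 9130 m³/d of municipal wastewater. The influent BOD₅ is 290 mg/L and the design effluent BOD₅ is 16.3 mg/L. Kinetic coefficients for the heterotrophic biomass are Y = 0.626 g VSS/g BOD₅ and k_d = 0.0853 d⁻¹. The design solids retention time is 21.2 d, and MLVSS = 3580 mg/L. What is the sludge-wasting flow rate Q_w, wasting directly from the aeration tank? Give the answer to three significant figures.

Q_w ≈ 156 m³/d

Rearranging the biomass balance for a CMAS with decay, V = Y·Q·ΔS·θ_c / [X·(1+k_d θ_c)] = 0.626 × 9130 × (290 − 16.3) × 21.2 / [3580 × (1 + 0.0853 × 21.2)] = 3.32×10^7 / 10054 = 3299 m³.
Wasting from the aeration tank: Q_w = V / θ_c = 3299 / 21.2 = 155.6 m³/d.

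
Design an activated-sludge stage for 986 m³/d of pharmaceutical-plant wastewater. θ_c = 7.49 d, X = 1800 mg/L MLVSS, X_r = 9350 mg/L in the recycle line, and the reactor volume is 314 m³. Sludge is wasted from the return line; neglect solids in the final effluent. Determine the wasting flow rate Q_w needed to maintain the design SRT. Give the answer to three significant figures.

Q_w ≈ 8.07 m³/d

θ_c = V·X/(Q_w·X_r) when wasting from the recycle, so Q_w = V·X/(θ_c·X_r) = 314.0 × 1800 / (7.49 × 9350) = 8.071 m³/d.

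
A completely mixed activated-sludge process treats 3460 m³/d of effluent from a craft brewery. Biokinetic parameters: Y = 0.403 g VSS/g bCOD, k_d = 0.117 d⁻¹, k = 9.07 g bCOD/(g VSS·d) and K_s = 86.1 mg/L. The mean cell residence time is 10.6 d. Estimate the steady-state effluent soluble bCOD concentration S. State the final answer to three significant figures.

For a completely mixed reactor with recycle the Lawrence–McCarty relation gives S = K_s·(1 + k_d·θ_c) / [θ_c·(Y·k − k_d) − 1] = 86.1 × (1 + 0.117 × 10.6) / [10.6 × (0.403 × 9.07 − 0.117) − 1] = 192.9 / 36.51 = 5.284 mg/L.

S ≈ 5.28 mg/L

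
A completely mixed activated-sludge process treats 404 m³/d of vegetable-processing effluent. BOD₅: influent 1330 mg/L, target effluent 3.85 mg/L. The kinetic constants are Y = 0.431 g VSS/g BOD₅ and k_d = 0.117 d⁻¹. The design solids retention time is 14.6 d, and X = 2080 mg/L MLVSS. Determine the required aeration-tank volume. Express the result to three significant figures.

Rearranging the biomass balance for a CMAS with decay, V = Y·Q·ΔS·θ_c / [X·(1+k_d θ_c)] = 0.431 × 404 × (1330 − 3.85) × 14.6 / [2080 × (1 + 0.117 × 14.6)] = 3.37×10^6 / 5633 = 598.5 m³.

V ≈ 598 m³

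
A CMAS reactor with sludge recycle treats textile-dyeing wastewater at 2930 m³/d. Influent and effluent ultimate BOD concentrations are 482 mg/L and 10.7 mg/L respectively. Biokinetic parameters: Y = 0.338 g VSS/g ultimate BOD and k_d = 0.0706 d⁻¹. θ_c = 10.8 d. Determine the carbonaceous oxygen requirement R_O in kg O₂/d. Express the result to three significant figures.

R_O ≈ 1000 kg O₂/d

Y_obs = Y / (1 + k_d θ_c) = 0.338 / (1 + 0.0706 × 10.8) = 0.338 / 1.762 = 0.1918.
Q·(S₀ − S) = 2930 × (482 − 10.7) × 10⁻³ = 1381 kg/d removed.
Net sludge production P_X = 0.1918 × 1381 = 264.8 kg VSS/d.
R_O = Q·ΔS − 1.42 P_X = 1381 − 376.1 = 1005 kg O₂/d.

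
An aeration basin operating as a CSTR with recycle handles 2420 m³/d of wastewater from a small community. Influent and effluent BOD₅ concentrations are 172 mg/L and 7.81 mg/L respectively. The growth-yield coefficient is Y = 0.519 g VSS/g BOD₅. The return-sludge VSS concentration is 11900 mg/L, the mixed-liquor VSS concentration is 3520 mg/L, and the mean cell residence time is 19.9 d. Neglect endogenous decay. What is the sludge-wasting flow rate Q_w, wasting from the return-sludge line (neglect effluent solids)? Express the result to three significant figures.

Q_w ≈ 17.3 m³/d

V·X = Y·Q·ΔS·θ_c gives V = 0.519 × 2420 × (172 − 7.81) × 19.9 / 3520 = 1166 m³.
Q_w = (V·X)/(θ_c X_r) = 1166 × 3520 / (19.9 × 11900) = 17.33 m³/d.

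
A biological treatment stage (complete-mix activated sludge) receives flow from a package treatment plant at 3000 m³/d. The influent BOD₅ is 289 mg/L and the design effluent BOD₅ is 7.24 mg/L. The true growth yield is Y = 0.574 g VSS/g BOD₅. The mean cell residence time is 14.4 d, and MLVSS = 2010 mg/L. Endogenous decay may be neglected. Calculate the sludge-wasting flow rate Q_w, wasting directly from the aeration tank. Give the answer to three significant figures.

With k_d = 0 the design equation reduces to V = Y Q (S₀−S) θ_c / X = 0.574 × 3000 × (289 − 7.24) × 14.4 / 2010 = 3476 m³.
With mixed-liquor wasting, θ_c = V/Q_w, so Q_w = V/θ_c = 3476/14.4 = 241.4 m³/d.

Q_w ≈ 241 m³/d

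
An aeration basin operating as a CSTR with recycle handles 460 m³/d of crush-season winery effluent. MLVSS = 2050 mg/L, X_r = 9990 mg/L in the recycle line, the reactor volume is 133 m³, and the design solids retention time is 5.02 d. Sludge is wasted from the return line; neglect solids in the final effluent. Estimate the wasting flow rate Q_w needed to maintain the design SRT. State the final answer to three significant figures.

Wasting from the return line (neglecting effluent solids): Q_w = V·X / (θ_c·X_r) = 133.0 × 2050 / (5.02 × 9990) = 5.437 m³/d.

Q_w ≈ 5.44 m³/d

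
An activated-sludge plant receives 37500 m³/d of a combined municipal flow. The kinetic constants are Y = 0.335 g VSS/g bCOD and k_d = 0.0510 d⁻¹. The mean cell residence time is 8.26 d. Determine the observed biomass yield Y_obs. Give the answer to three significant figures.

Y_obs = Y / (1 + k_d θ_c) = 0.335 / (1 + 0.0510 × 8.26) = 0.335 / 1.421 = 0.2357.

Y_obs ≈ 0.236 g VSS/g bCOD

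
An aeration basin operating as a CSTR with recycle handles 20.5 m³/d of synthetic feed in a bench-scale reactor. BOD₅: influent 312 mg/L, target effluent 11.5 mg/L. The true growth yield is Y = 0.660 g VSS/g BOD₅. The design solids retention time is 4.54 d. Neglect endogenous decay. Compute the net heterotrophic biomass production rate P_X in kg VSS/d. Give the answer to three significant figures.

No decay correction is needed, so Y_obs = Y = 0.660.
ΔS = 312 − 11.5 = 300.5 mg/L, so the substrate removal rate is 20.5 × 300.5/1000 = 6.160 kg BOD₅/d.
So the net sludge growth is P_X = 0.6600 × 6.160 = 4.066 kg VSS/d.

P_X ≈ 4.07 kg VSS/d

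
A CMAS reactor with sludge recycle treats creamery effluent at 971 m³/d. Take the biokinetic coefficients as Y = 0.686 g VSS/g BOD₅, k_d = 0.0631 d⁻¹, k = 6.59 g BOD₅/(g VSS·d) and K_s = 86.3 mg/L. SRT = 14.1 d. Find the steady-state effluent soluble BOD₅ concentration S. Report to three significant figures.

S ≈ 2.64 mg/L

Effluent substrate depends only on kinetics and SRT: S = K_s(1 + k_d θ_c) / [θ_c(Yk − k_d) − 1] = 86.3 × (1 + 0.0631 × 14.1) / [14.1 × (0.686 × 6.59 − 0.0631) − 1] = 163.1 / 61.85 = 2.637 mg/L.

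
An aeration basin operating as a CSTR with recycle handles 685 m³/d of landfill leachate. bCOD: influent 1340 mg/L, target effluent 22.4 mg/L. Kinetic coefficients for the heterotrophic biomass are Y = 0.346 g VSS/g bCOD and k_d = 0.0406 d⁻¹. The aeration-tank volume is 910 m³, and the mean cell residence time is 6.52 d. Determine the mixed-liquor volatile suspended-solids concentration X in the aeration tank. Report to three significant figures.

Solving the biomass balance for X: X = Y Q (S₀−S) θ_c / [V (1+k_d θ_c)] = 0.346 × 685 × (1340 − 22.4) × 6.52 / [910 × (1 + 0.0406 × 6.52)] = 1769 mg/L.

X ≈ 1770 mg/L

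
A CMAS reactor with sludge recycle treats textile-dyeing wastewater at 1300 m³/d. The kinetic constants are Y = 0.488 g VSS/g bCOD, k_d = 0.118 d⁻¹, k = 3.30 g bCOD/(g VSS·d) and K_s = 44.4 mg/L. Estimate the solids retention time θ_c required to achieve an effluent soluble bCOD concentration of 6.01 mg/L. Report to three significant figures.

θ_c ≈ 13.5 d

At the target effluent, Y k S/(K_s+S) = 0.488×3.30×6.01/50.41 = 0.1920 d⁻¹.
Then 1/θ_c = μ − k_d = 0.1920 − 0.118 = 0.07400 d⁻¹, giving θ_c = 13.51 d.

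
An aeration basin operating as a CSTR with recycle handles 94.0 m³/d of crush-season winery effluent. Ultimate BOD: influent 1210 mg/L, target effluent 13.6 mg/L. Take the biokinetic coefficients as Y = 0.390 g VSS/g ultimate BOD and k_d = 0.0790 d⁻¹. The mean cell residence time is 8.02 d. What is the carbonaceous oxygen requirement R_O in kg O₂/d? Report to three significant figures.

R_O ≈ 74.3 kg O₂/d

Y_obs = Y / (1 + k_d θ_c) = 0.390 / (1 + 0.0790 × 8.02) = 0.390 / 1.634 = 0.2387.
Q·(S₀ − S) = 94.0 × (1210 − 13.6) × 10⁻³ = 112.5 kg/d removed.
Net sludge production P_X = 0.2387 × 112.5 = 26.85 kg VSS/d.
R_O = Q·(S₀ − S) − 1.42·P_X = 112.5 − 1.42 × 26.85 = 74.34 kg O₂/d.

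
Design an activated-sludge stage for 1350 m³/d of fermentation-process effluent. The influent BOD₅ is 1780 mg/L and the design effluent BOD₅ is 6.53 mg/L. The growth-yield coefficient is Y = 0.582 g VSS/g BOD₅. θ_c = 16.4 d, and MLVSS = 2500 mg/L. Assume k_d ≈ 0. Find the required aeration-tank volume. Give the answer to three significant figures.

V·X = Y·Q·ΔS·θ_c gives V = 0.582 × 1350 × (1780 − 6.53) × 16.4 / 2500 = 9141 m³.

V ≈ 9140 m³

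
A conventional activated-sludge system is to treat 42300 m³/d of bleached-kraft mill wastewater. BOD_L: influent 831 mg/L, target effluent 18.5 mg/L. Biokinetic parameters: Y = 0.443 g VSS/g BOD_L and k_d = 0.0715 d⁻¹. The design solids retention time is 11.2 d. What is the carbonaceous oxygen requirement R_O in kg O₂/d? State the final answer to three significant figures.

Y_obs = Y / (1 + k_d θ_c) = 0.443 / (1 + 0.0715 × 11.2) = 0.443 / 1.801 = 0.2460.
Q·(S₀ − S) = 42300 × (831 − 18.5) × 10⁻³ = 34369 kg/d removed.
P_X = Y_obs·Q·(S₀ − S) = 0.2460 × 34369 = 8455 kg VSS/d.
Carbonaceous O₂ demand = substrate oxidised − cell-mass equivalent = 34369 − 1.42 × 8455 = 22363 kg O₂/d.

R_O ≈ 22400 kg O₂/d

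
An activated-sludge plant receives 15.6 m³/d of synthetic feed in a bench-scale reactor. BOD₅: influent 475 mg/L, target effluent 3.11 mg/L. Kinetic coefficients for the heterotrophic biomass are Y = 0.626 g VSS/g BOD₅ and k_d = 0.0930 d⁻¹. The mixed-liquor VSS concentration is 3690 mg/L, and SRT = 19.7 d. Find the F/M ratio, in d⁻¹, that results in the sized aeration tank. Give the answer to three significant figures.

F/M ≈ 0.231 d⁻¹

Steady-state biomass mass balance: V·X·(1 + k_d·θ_c) = Y·Q·(S₀ − S)·θ_c, so V = 0.626 × 15.6 × (475 − 3.11) × 19.7 / [3690 × (1 + 0.0930 × 19.7)] = 9.08×10^4 / 10450 = 8.687 m³.
F/M = applied load / biomass = Q·S₀/(V·X) = 15.6 × 475 / (8.687 × 3690) = 0.2312 d⁻¹.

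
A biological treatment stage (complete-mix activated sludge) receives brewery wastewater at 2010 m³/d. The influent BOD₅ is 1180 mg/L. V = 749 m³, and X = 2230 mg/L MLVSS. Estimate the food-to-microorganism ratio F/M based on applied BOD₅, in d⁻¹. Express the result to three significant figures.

Food-to-microorganism ratio F/M = Q S₀ / (V X) = 2010 × 1180 / (749.0 × 2230) = 1.420 d⁻¹.

F/M ≈ 1.42 d⁻¹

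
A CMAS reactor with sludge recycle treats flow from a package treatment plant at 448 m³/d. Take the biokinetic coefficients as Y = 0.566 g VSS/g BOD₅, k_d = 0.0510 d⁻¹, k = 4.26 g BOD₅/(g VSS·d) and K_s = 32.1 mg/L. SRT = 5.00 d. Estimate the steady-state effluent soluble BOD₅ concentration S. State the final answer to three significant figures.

Effluent substrate depends only on kinetics and SRT: S = K_s(1 + k_d θ_c) / [θ_c(Yk − k_d) − 1] = 32.1 × (1 + 0.0510 × 5.00) / [5.00 × (0.566 × 4.26 − 0.0510) − 1] = 40.29 / 10.80 = 3.730 mg/L.

S ≈ 3.73 mg/L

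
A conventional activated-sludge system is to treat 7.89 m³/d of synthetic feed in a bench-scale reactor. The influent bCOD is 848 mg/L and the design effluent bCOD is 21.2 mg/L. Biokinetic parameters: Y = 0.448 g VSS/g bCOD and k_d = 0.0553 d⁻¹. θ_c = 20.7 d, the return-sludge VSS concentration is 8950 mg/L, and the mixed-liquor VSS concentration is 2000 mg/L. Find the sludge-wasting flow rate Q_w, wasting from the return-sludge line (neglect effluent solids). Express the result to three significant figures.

Q_w ≈ 0.152 m³/d

From the SRT design equation V = Y Q (S₀−S) θ_c / [X (1 + k_d θ_c)] = 0.448 × 7.89 × (848 − 21.2) × 20.7 / [2000 × (1 + 0.0553 × 20.7)] = 6.05×10^4 / 4289 = 14.10 m³.
θ_c = V·X/(Q_w·X_r) when wasting from the recycle, so Q_w = V·X/(θ_c·X_r) = 14.10 × 2000 / (20.7 × 8950) = 0.1523 m³/d.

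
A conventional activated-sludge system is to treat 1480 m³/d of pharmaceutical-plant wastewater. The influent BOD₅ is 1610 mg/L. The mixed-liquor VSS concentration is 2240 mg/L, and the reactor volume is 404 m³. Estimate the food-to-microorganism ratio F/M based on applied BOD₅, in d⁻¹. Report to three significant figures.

Food-to-microorganism ratio F/M = Q S₀ / (V X) = 1480 × 1610 / (404.0 × 2240) = 2.633 d⁻¹.

F/M ≈ 2.63 d⁻¹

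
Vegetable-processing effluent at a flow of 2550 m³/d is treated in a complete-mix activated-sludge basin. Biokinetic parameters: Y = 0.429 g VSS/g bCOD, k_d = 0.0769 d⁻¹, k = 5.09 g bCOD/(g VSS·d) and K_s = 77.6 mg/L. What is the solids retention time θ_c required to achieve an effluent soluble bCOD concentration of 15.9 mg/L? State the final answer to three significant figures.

From 1/θ_c = Y·k·S/(K_s + S) − k_d: Y·k·S/(K_s+S) = 0.429 × 5.09 × 15.9 / (77.6 + 15.9) = 0.3713 d⁻¹.
1/θ_c = 0.3713 − 0.0769 = 0.2944 d⁻¹, so θ_c = 3.396 d.

θ_c ≈ 3.40 d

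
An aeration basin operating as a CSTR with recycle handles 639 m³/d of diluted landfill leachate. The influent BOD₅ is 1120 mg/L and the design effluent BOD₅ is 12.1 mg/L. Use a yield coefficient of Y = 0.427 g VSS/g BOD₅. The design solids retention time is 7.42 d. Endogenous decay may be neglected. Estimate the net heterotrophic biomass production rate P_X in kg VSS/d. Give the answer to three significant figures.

P_X ≈ 302 kg VSS/d

With endogenous decay neglected, the observed yield equals the true yield: Y_obs = Y = 0.427 g VSS/g BOD₅.
Mass of BOD₅ removed per day: Q(S₀ − S) = 639 × 1108 g/m³ = 707.9 kg/d.
So the net sludge growth is P_X = 0.4270 × 707.9 = 302.3 kg VSS/d.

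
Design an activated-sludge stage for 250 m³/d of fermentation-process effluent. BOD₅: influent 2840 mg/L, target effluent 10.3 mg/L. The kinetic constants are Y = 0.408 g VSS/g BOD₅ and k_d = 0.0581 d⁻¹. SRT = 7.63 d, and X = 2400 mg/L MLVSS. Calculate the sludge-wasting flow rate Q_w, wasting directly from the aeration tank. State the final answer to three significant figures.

Steady-state biomass mass balance: V·X·(1 + k_d·θ_c) = Y·Q·(S₀ − S)·θ_c, so V = 0.408 × 250 × (2840 − 10.3) × 7.63 / [2400 × (1 + 0.0581 × 7.63)] = 2.2×10^6 / 3464 = 635.8 m³.
Wasting from the aeration tank: Q_w = V / θ_c = 635.8 / 7.63 = 83.32 m³/d.

Q_w ≈ 83.3 m³/d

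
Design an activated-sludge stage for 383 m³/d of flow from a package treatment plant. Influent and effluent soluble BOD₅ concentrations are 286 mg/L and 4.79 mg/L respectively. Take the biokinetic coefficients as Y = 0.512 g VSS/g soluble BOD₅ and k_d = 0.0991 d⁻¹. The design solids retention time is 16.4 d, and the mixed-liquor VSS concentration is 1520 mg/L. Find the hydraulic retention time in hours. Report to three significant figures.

From the SRT design equation V = Y Q (S₀−S) θ_c / [X (1 + k_d θ_c)] = 0.512 × 383 × (286 − 4.79) × 16.4 / [1520 × (1 + 0.0991 × 16.4)] = 9.04×10^5 / 3990 = 226.6 m³.
Hydraulic retention time τ = V/Q = 226.6 / 383 = 0.5917 d = 14.20 h.

τ ≈ 14.2 h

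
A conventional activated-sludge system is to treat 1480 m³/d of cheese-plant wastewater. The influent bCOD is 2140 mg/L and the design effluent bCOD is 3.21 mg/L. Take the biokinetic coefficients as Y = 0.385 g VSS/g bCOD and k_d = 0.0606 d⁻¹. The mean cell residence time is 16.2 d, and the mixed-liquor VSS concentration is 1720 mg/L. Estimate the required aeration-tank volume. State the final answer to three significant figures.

V ≈ 5790 m³

Rearranging the biomass balance for a CMAS with decay, V = Y·Q·ΔS·θ_c / [X·(1+k_d θ_c)] = 0.385 × 1480 × (2140 − 3.21) × 16.2 / [1720 × (1 + 0.0606 × 16.2)] = 1.97×10^7 / 3409 = 5787 m³.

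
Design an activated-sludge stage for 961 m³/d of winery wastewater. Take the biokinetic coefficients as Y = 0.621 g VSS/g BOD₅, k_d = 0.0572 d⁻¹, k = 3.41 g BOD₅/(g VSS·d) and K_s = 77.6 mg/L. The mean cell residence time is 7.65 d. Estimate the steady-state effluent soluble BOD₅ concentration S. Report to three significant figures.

For a completely mixed reactor with recycle the Lawrence–McCarty relation gives S = K_s·(1 + k_d·θ_c) / [θ_c·(Y·k − k_d) − 1] = 77.6 × (1 + 0.0572 × 7.65) / [7.65 × (0.621 × 3.41 − 0.0572) − 1] = 111.6 / 14.76 = 7.557 mg/L.

S ≈ 7.56 mg/L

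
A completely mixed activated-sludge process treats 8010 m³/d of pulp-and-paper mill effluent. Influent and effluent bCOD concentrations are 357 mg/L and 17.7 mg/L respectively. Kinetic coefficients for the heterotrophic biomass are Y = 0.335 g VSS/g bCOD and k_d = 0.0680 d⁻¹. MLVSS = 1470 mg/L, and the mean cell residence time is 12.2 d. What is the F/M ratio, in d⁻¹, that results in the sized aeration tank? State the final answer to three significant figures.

Steady-state biomass mass balance: V·X·(1 + k_d·θ_c) = Y·Q·(S₀ − S)·θ_c, so V = 0.335 × 8010 × (357 − 17.7) × 12.2 / [1470 × (1 + 0.0680 × 12.2)] = 1.11×10^7 / 2690 = 4130 m³.
Food-to-microorganism ratio F/M = Q S₀ / (V X) = 8010 × 357 / (4130 × 1470) = 0.4710 d⁻¹.

F/M ≈ 0.471 d⁻¹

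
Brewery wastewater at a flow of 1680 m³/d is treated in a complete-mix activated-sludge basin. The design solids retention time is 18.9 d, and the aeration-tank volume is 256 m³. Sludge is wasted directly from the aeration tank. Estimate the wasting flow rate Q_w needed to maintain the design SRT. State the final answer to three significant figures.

For wasting at MLVSS concentration, Q_w = V/θ_c = 256.0/18.9 = 13.54 m³/d.

Q_w ≈ 13.5 m³/d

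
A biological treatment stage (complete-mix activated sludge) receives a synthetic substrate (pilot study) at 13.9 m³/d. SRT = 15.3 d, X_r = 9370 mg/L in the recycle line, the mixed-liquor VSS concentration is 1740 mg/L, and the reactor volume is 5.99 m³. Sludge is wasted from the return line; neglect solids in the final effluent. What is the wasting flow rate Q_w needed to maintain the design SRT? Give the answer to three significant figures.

Q_w = (V·X)/(θ_c X_r) = 5.990 × 1740 / (15.3 × 9370) = 0.07270 m³/d.

Q_w ≈ 0.0727 m³/d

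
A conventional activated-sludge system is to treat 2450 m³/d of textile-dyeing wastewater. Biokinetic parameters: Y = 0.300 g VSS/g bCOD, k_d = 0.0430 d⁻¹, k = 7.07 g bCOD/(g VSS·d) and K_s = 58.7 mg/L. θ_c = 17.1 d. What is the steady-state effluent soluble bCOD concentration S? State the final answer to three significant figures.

S ≈ 2.95 mg/L

For a completely mixed reactor with recycle the Lawrence–McCarty relation gives S = K_s·(1 + k_d·θ_c) / [θ_c·(Y·k − k_d) − 1] = 58.7 × (1 + 0.0430 × 17.1) / [17.1 × (0.300 × 7.07 − 0.0430) − 1] = 101.9 / 34.53 = 2.950 mg/L.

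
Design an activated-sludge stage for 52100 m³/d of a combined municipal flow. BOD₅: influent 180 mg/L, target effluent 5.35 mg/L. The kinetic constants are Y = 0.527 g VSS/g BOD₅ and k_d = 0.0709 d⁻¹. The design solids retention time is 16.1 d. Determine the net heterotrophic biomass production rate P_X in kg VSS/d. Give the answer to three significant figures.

P_X ≈ 2240 kg VSS/d

Y_obs = Y / (1 + k_d θ_c) = 0.527 / (1 + 0.0709 × 16.1) = 0.527 / 2.141 = 0.2461.
Mass of BOD₅ removed per day: Q(S₀ − S) = 52100 × 174.7 g/m³ = 9099 kg/d.
P_X = Y_obs · Q(S₀ − S) = 0.2461 × 9099 = 2239 kg VSS/d.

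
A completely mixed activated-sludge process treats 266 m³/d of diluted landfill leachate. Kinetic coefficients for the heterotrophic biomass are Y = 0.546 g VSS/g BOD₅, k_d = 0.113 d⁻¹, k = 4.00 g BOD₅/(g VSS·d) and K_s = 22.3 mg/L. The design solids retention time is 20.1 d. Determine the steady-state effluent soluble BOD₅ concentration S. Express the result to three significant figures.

For a completely mixed reactor with recycle the Lawrence–McCarty relation gives S = K_s·(1 + k_d·θ_c) / [θ_c·(Y·k − k_d) − 1] = 22.3 × (1 + 0.113 × 20.1) / [20.1 × (0.546 × 4.00 − 0.113) − 1] = 72.95 / 40.63 = 1.796 mg/L.

S ≈ 1.80 mg/L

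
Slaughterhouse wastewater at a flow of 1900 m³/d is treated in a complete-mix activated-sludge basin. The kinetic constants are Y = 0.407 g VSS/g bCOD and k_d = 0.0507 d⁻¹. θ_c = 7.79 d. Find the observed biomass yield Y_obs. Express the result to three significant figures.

Correct the yield for decay: Y_obs = Y/(1 + k_d θ_c) = 0.407 / (1 + 0.0507 × 7.79) = 0.407 / 1.395 = 0.2918.

Y_obs ≈ 0.292 g VSS/g bCOD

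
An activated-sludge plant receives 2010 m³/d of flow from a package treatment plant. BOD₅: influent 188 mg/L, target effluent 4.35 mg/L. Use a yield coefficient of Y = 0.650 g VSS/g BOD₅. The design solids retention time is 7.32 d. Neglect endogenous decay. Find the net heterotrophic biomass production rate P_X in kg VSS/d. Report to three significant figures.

No decay correction is needed, so Y_obs = Y = 0.650.
ΔS = 188 − 4.35 = 183.7 mg/L, so the substrate removal rate is 2010 × 183.7/1000 = 369.1 kg BOD₅/d.
Net biomass production P_X = Y_obs × Q·(S₀ − S) = 0.6500 × 369.1 = 239.9 kg VSS/d.

P_X ≈ 240 kg VSS/d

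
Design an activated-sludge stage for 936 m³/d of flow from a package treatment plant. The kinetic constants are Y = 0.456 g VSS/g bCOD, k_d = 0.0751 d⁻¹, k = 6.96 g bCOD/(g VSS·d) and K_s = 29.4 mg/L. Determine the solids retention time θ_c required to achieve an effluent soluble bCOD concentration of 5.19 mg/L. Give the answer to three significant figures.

Specific growth rate at S = 5.19 mg/L: μ = YkS/(K_s+S) = 0.456·6.96·5.19/(29.4+5.19) = 0.4762 d⁻¹.
Then 1/θ_c = μ − k_d = 0.4762 − 0.0751 = 0.4011 d⁻¹, giving θ_c = 2.493 d.

θ_c ≈ 2.49 d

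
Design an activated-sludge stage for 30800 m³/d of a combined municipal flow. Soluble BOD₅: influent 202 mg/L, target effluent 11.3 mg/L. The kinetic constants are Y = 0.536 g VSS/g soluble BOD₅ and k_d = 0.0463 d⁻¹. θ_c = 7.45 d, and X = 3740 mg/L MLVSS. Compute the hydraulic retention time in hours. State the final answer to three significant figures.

τ ≈ 3.63 h

Steady-state biomass mass balance: V·X·(1 + k_d·θ_c) = Y·Q·(S₀ − S)·θ_c, so V = 0.536 × 30800 × (202 − 11.3) × 7.45 / [3740 × (1 + 0.0463 × 7.45)] = 2.35×10^7 / 5030 = 4663 m³.
τ = V/Q = 4663/30800 = 0.1514 d, or 3.633 h.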